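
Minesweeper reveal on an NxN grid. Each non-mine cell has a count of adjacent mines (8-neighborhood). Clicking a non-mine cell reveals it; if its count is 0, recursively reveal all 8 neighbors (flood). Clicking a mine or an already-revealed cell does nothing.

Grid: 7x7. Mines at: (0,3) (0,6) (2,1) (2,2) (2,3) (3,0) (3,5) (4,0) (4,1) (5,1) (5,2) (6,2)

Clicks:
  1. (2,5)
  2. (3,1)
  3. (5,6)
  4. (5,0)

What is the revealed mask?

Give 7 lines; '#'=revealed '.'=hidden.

Click 1 (2,5) count=1: revealed 1 new [(2,5)] -> total=1
Click 2 (3,1) count=5: revealed 1 new [(3,1)] -> total=2
Click 3 (5,6) count=0: revealed 12 new [(4,3) (4,4) (4,5) (4,6) (5,3) (5,4) (5,5) (5,6) (6,3) (6,4) (6,5) (6,6)] -> total=14
Click 4 (5,0) count=3: revealed 1 new [(5,0)] -> total=15

Answer: .......
.......
.....#.
.#.....
...####
#..####
...####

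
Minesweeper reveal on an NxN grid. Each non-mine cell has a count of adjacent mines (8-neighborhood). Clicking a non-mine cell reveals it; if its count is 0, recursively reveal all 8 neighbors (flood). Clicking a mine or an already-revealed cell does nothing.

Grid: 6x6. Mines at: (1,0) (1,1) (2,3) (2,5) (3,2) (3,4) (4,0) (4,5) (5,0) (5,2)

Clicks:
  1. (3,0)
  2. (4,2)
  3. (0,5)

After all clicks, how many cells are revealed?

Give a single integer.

Answer: 10

Derivation:
Click 1 (3,0) count=1: revealed 1 new [(3,0)] -> total=1
Click 2 (4,2) count=2: revealed 1 new [(4,2)] -> total=2
Click 3 (0,5) count=0: revealed 8 new [(0,2) (0,3) (0,4) (0,5) (1,2) (1,3) (1,4) (1,5)] -> total=10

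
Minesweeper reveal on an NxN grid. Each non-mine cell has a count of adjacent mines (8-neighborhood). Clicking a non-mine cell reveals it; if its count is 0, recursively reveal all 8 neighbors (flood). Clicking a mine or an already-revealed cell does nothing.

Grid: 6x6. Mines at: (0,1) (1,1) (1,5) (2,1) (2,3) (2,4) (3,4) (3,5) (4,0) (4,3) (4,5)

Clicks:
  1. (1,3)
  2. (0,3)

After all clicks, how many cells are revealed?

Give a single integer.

Click 1 (1,3) count=2: revealed 1 new [(1,3)] -> total=1
Click 2 (0,3) count=0: revealed 5 new [(0,2) (0,3) (0,4) (1,2) (1,4)] -> total=6

Answer: 6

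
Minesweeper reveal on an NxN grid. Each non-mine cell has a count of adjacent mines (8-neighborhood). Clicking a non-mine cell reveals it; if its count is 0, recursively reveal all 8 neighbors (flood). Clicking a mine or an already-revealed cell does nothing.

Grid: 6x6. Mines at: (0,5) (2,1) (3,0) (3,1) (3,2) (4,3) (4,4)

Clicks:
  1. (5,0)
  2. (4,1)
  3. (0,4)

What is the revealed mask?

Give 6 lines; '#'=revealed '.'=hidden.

Click 1 (5,0) count=0: revealed 6 new [(4,0) (4,1) (4,2) (5,0) (5,1) (5,2)] -> total=6
Click 2 (4,1) count=3: revealed 0 new [(none)] -> total=6
Click 3 (0,4) count=1: revealed 1 new [(0,4)] -> total=7

Answer: ....#.
......
......
......
###...
###...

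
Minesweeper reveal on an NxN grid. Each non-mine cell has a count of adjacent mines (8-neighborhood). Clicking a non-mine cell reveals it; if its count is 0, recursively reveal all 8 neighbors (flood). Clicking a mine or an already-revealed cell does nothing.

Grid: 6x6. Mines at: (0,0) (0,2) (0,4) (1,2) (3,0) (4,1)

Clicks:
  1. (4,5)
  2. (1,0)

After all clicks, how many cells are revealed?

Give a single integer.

Click 1 (4,5) count=0: revealed 19 new [(1,3) (1,4) (1,5) (2,2) (2,3) (2,4) (2,5) (3,2) (3,3) (3,4) (3,5) (4,2) (4,3) (4,4) (4,5) (5,2) (5,3) (5,4) (5,5)] -> total=19
Click 2 (1,0) count=1: revealed 1 new [(1,0)] -> total=20

Answer: 20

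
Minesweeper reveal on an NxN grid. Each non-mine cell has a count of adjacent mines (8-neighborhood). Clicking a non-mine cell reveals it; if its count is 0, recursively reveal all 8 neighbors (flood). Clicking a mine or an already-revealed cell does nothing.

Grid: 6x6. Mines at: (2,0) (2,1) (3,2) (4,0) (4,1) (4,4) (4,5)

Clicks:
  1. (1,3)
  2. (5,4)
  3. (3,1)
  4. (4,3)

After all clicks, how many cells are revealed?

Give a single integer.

Click 1 (1,3) count=0: revealed 19 new [(0,0) (0,1) (0,2) (0,3) (0,4) (0,5) (1,0) (1,1) (1,2) (1,3) (1,4) (1,5) (2,2) (2,3) (2,4) (2,5) (3,3) (3,4) (3,5)] -> total=19
Click 2 (5,4) count=2: revealed 1 new [(5,4)] -> total=20
Click 3 (3,1) count=5: revealed 1 new [(3,1)] -> total=21
Click 4 (4,3) count=2: revealed 1 new [(4,3)] -> total=22

Answer: 22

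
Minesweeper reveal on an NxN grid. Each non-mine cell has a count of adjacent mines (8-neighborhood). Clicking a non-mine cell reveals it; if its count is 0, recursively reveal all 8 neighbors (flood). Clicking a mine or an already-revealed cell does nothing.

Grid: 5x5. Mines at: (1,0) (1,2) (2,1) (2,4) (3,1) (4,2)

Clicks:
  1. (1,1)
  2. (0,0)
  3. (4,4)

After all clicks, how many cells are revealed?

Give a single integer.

Click 1 (1,1) count=3: revealed 1 new [(1,1)] -> total=1
Click 2 (0,0) count=1: revealed 1 new [(0,0)] -> total=2
Click 3 (4,4) count=0: revealed 4 new [(3,3) (3,4) (4,3) (4,4)] -> total=6

Answer: 6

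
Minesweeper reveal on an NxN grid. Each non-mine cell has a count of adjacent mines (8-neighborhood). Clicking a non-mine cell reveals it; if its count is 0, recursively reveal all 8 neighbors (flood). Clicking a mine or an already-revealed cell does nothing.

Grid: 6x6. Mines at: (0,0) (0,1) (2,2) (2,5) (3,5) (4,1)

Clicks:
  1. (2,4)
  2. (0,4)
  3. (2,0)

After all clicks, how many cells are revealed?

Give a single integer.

Answer: 15

Derivation:
Click 1 (2,4) count=2: revealed 1 new [(2,4)] -> total=1
Click 2 (0,4) count=0: revealed 8 new [(0,2) (0,3) (0,4) (0,5) (1,2) (1,3) (1,4) (1,5)] -> total=9
Click 3 (2,0) count=0: revealed 6 new [(1,0) (1,1) (2,0) (2,1) (3,0) (3,1)] -> total=15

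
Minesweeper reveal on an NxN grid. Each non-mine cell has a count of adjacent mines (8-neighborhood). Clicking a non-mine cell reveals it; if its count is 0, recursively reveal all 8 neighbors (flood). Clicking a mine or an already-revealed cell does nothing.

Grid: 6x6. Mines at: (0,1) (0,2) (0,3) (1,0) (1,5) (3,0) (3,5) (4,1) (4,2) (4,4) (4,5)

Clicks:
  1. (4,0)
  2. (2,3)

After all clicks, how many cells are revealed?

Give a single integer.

Click 1 (4,0) count=2: revealed 1 new [(4,0)] -> total=1
Click 2 (2,3) count=0: revealed 12 new [(1,1) (1,2) (1,3) (1,4) (2,1) (2,2) (2,3) (2,4) (3,1) (3,2) (3,3) (3,4)] -> total=13

Answer: 13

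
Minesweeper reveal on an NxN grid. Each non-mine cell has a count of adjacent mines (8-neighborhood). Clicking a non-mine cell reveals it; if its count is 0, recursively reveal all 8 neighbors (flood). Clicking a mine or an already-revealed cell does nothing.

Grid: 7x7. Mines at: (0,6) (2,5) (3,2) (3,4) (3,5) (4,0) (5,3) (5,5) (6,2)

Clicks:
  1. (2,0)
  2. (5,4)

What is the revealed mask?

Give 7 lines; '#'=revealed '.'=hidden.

Answer: ######.
######.
#####..
##.....
.......
....#..
.......

Derivation:
Click 1 (2,0) count=0: revealed 19 new [(0,0) (0,1) (0,2) (0,3) (0,4) (0,5) (1,0) (1,1) (1,2) (1,3) (1,4) (1,5) (2,0) (2,1) (2,2) (2,3) (2,4) (3,0) (3,1)] -> total=19
Click 2 (5,4) count=2: revealed 1 new [(5,4)] -> total=20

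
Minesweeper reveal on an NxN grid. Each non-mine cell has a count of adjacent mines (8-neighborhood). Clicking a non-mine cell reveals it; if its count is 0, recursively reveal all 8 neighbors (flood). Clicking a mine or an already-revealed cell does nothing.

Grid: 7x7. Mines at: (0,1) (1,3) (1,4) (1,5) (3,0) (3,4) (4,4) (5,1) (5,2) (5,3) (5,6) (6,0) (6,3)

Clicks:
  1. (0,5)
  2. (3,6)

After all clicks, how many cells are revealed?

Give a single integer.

Click 1 (0,5) count=2: revealed 1 new [(0,5)] -> total=1
Click 2 (3,6) count=0: revealed 6 new [(2,5) (2,6) (3,5) (3,6) (4,5) (4,6)] -> total=7

Answer: 7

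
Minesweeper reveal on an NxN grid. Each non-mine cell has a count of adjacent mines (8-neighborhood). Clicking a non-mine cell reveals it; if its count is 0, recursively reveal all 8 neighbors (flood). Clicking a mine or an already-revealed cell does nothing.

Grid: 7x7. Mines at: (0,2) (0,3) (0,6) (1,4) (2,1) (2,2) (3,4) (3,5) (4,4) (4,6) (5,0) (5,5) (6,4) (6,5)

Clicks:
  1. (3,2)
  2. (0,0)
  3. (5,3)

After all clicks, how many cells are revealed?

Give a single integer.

Click 1 (3,2) count=2: revealed 1 new [(3,2)] -> total=1
Click 2 (0,0) count=0: revealed 4 new [(0,0) (0,1) (1,0) (1,1)] -> total=5
Click 3 (5,3) count=2: revealed 1 new [(5,3)] -> total=6

Answer: 6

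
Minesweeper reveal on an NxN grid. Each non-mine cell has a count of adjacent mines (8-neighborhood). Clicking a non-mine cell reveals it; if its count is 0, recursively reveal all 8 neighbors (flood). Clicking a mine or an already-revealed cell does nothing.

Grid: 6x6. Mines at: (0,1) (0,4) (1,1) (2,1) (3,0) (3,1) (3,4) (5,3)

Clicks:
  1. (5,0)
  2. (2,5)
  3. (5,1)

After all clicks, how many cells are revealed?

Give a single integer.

Click 1 (5,0) count=0: revealed 6 new [(4,0) (4,1) (4,2) (5,0) (5,1) (5,2)] -> total=6
Click 2 (2,5) count=1: revealed 1 new [(2,5)] -> total=7
Click 3 (5,1) count=0: revealed 0 new [(none)] -> total=7

Answer: 7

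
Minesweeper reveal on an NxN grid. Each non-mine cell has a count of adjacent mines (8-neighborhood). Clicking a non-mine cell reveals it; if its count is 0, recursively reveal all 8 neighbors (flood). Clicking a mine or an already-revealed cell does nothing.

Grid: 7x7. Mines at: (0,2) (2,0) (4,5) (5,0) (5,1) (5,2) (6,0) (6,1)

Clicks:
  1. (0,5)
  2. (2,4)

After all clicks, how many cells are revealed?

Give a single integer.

Click 1 (0,5) count=0: revealed 26 new [(0,3) (0,4) (0,5) (0,6) (1,1) (1,2) (1,3) (1,4) (1,5) (1,6) (2,1) (2,2) (2,3) (2,4) (2,5) (2,6) (3,1) (3,2) (3,3) (3,4) (3,5) (3,6) (4,1) (4,2) (4,3) (4,4)] -> total=26
Click 2 (2,4) count=0: revealed 0 new [(none)] -> total=26

Answer: 26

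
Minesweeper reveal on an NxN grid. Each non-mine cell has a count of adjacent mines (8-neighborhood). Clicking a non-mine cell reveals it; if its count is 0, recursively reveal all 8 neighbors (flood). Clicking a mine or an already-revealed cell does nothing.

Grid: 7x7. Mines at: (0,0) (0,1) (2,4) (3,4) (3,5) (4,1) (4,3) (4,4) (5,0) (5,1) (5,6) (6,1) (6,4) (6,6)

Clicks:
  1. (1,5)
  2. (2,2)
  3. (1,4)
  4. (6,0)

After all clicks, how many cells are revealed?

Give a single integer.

Answer: 15

Derivation:
Click 1 (1,5) count=1: revealed 1 new [(1,5)] -> total=1
Click 2 (2,2) count=0: revealed 12 new [(1,0) (1,1) (1,2) (1,3) (2,0) (2,1) (2,2) (2,3) (3,0) (3,1) (3,2) (3,3)] -> total=13
Click 3 (1,4) count=1: revealed 1 new [(1,4)] -> total=14
Click 4 (6,0) count=3: revealed 1 new [(6,0)] -> total=15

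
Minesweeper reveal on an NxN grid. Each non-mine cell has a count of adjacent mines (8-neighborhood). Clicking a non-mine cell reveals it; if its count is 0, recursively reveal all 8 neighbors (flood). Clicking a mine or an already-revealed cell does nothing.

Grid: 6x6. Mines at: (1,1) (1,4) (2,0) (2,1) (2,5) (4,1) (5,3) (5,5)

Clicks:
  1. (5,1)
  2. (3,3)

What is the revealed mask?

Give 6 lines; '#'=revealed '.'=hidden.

Click 1 (5,1) count=1: revealed 1 new [(5,1)] -> total=1
Click 2 (3,3) count=0: revealed 9 new [(2,2) (2,3) (2,4) (3,2) (3,3) (3,4) (4,2) (4,3) (4,4)] -> total=10

Answer: ......
......
..###.
..###.
..###.
.#....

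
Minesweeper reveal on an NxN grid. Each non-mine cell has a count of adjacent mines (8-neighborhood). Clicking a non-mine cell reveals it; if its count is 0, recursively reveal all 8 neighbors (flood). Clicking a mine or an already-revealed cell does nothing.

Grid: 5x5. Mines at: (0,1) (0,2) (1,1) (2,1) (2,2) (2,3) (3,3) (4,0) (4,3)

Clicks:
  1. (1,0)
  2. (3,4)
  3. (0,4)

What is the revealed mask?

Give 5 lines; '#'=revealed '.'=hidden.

Answer: ...##
#..##
.....
....#
.....

Derivation:
Click 1 (1,0) count=3: revealed 1 new [(1,0)] -> total=1
Click 2 (3,4) count=3: revealed 1 new [(3,4)] -> total=2
Click 3 (0,4) count=0: revealed 4 new [(0,3) (0,4) (1,3) (1,4)] -> total=6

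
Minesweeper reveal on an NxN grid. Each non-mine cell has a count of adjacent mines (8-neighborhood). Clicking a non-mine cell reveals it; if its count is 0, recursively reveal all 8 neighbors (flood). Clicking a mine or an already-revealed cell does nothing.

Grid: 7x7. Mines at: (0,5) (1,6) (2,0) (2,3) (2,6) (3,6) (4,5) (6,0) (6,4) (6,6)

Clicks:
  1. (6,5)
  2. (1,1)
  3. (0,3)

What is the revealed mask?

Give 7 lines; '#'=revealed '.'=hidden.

Answer: #####..
#####..
.......
.......
.......
.......
.....#.

Derivation:
Click 1 (6,5) count=2: revealed 1 new [(6,5)] -> total=1
Click 2 (1,1) count=1: revealed 1 new [(1,1)] -> total=2
Click 3 (0,3) count=0: revealed 9 new [(0,0) (0,1) (0,2) (0,3) (0,4) (1,0) (1,2) (1,3) (1,4)] -> total=11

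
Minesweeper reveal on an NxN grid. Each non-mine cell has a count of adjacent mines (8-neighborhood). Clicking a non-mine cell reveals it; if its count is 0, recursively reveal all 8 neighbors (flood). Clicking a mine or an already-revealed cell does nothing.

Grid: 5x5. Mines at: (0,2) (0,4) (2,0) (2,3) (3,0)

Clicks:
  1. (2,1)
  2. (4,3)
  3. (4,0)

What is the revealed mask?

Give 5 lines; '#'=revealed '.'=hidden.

Answer: .....
.....
.#...
.####
#####

Derivation:
Click 1 (2,1) count=2: revealed 1 new [(2,1)] -> total=1
Click 2 (4,3) count=0: revealed 8 new [(3,1) (3,2) (3,3) (3,4) (4,1) (4,2) (4,3) (4,4)] -> total=9
Click 3 (4,0) count=1: revealed 1 new [(4,0)] -> total=10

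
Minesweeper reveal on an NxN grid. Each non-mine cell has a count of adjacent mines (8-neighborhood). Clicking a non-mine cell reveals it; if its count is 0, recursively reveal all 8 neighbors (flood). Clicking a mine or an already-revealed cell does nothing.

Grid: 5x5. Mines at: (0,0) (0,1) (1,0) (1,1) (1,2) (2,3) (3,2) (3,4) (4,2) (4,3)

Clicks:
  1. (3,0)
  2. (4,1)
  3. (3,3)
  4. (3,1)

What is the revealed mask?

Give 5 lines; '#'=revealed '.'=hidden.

Answer: .....
.....
##...
##.#.
##...

Derivation:
Click 1 (3,0) count=0: revealed 6 new [(2,0) (2,1) (3,0) (3,1) (4,0) (4,1)] -> total=6
Click 2 (4,1) count=2: revealed 0 new [(none)] -> total=6
Click 3 (3,3) count=5: revealed 1 new [(3,3)] -> total=7
Click 4 (3,1) count=2: revealed 0 new [(none)] -> total=7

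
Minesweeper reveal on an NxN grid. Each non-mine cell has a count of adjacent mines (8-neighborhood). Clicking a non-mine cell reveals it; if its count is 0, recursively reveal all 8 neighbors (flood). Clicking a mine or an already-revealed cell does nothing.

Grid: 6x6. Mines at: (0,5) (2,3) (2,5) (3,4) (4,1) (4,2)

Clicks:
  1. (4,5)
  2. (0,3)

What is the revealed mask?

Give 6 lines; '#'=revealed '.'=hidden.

Answer: #####.
#####.
###...
###...
.....#
......

Derivation:
Click 1 (4,5) count=1: revealed 1 new [(4,5)] -> total=1
Click 2 (0,3) count=0: revealed 16 new [(0,0) (0,1) (0,2) (0,3) (0,4) (1,0) (1,1) (1,2) (1,3) (1,4) (2,0) (2,1) (2,2) (3,0) (3,1) (3,2)] -> total=17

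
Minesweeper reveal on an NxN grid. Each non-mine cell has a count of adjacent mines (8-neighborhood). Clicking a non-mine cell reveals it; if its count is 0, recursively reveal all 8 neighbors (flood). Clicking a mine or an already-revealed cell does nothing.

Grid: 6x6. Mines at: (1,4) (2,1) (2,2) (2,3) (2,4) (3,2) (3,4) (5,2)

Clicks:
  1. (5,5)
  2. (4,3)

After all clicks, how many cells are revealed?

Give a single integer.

Click 1 (5,5) count=0: revealed 6 new [(4,3) (4,4) (4,5) (5,3) (5,4) (5,5)] -> total=6
Click 2 (4,3) count=3: revealed 0 new [(none)] -> total=6

Answer: 6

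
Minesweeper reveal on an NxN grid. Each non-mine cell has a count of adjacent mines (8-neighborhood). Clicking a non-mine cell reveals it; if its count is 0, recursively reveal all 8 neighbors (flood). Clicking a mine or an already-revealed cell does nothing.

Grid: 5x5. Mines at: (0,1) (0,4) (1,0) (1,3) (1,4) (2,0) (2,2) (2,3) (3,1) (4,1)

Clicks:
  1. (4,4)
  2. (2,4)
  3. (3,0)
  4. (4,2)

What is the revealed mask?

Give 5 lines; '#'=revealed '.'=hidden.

Click 1 (4,4) count=0: revealed 6 new [(3,2) (3,3) (3,4) (4,2) (4,3) (4,4)] -> total=6
Click 2 (2,4) count=3: revealed 1 new [(2,4)] -> total=7
Click 3 (3,0) count=3: revealed 1 new [(3,0)] -> total=8
Click 4 (4,2) count=2: revealed 0 new [(none)] -> total=8

Answer: .....
.....
....#
#.###
..###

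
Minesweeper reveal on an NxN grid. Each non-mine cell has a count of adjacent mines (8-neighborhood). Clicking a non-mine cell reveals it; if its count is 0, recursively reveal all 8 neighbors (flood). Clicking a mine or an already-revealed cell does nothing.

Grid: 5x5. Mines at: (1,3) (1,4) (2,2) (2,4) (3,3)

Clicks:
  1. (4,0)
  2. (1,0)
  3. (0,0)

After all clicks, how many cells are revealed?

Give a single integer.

Answer: 14

Derivation:
Click 1 (4,0) count=0: revealed 14 new [(0,0) (0,1) (0,2) (1,0) (1,1) (1,2) (2,0) (2,1) (3,0) (3,1) (3,2) (4,0) (4,1) (4,2)] -> total=14
Click 2 (1,0) count=0: revealed 0 new [(none)] -> total=14
Click 3 (0,0) count=0: revealed 0 new [(none)] -> total=14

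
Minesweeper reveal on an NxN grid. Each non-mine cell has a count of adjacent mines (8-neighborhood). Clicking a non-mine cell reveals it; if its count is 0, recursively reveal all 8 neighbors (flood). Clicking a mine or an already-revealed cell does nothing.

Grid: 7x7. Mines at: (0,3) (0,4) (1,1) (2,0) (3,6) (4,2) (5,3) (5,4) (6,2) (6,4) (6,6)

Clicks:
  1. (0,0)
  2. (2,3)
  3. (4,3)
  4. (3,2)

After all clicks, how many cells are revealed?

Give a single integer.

Answer: 16

Derivation:
Click 1 (0,0) count=1: revealed 1 new [(0,0)] -> total=1
Click 2 (2,3) count=0: revealed 15 new [(1,2) (1,3) (1,4) (1,5) (2,2) (2,3) (2,4) (2,5) (3,2) (3,3) (3,4) (3,5) (4,3) (4,4) (4,5)] -> total=16
Click 3 (4,3) count=3: revealed 0 new [(none)] -> total=16
Click 4 (3,2) count=1: revealed 0 new [(none)] -> total=16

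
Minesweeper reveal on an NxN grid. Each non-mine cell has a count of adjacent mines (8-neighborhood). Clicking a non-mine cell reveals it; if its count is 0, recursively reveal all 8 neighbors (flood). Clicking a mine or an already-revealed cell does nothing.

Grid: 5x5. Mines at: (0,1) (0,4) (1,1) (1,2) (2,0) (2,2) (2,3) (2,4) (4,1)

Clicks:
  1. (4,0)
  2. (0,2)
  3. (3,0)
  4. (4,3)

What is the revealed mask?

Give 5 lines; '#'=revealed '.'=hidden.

Answer: ..#..
.....
.....
#.###
#.###

Derivation:
Click 1 (4,0) count=1: revealed 1 new [(4,0)] -> total=1
Click 2 (0,2) count=3: revealed 1 new [(0,2)] -> total=2
Click 3 (3,0) count=2: revealed 1 new [(3,0)] -> total=3
Click 4 (4,3) count=0: revealed 6 new [(3,2) (3,3) (3,4) (4,2) (4,3) (4,4)] -> total=9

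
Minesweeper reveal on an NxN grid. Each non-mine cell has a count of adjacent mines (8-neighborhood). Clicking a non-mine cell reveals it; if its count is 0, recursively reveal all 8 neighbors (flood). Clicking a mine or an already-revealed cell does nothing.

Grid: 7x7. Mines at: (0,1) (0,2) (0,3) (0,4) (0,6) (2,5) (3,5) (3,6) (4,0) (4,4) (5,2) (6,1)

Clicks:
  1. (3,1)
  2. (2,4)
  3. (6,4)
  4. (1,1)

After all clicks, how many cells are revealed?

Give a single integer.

Answer: 13

Derivation:
Click 1 (3,1) count=1: revealed 1 new [(3,1)] -> total=1
Click 2 (2,4) count=2: revealed 1 new [(2,4)] -> total=2
Click 3 (6,4) count=0: revealed 10 new [(4,5) (4,6) (5,3) (5,4) (5,5) (5,6) (6,3) (6,4) (6,5) (6,6)] -> total=12
Click 4 (1,1) count=2: revealed 1 new [(1,1)] -> total=13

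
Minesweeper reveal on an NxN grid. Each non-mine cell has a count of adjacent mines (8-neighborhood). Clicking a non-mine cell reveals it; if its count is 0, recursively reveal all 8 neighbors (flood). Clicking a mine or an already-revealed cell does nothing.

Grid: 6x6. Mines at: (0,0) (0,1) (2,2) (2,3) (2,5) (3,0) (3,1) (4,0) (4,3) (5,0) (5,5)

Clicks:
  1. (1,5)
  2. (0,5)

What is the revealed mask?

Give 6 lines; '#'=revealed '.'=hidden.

Answer: ..####
..####
......
......
......
......

Derivation:
Click 1 (1,5) count=1: revealed 1 new [(1,5)] -> total=1
Click 2 (0,5) count=0: revealed 7 new [(0,2) (0,3) (0,4) (0,5) (1,2) (1,3) (1,4)] -> total=8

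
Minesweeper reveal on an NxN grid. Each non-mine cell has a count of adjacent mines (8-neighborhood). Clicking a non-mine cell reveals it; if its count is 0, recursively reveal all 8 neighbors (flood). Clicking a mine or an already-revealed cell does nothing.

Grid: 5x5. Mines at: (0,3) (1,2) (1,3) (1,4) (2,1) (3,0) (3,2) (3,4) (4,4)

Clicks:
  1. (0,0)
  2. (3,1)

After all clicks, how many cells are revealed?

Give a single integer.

Answer: 5

Derivation:
Click 1 (0,0) count=0: revealed 4 new [(0,0) (0,1) (1,0) (1,1)] -> total=4
Click 2 (3,1) count=3: revealed 1 new [(3,1)] -> total=5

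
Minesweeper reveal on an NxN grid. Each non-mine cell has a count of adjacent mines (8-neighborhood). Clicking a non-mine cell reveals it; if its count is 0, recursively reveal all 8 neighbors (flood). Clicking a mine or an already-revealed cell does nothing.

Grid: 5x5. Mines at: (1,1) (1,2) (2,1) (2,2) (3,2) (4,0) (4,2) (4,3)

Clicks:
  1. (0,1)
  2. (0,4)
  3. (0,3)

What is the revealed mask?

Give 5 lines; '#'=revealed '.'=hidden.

Click 1 (0,1) count=2: revealed 1 new [(0,1)] -> total=1
Click 2 (0,4) count=0: revealed 8 new [(0,3) (0,4) (1,3) (1,4) (2,3) (2,4) (3,3) (3,4)] -> total=9
Click 3 (0,3) count=1: revealed 0 new [(none)] -> total=9

Answer: .#.##
...##
...##
...##
.....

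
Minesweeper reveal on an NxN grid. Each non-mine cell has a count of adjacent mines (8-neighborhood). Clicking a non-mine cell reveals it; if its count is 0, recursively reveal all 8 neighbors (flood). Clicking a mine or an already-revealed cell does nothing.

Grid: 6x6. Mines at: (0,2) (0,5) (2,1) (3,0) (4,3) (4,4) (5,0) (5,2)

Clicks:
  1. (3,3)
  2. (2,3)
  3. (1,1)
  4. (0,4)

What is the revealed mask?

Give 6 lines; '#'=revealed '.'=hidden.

Answer: ....#.
.#####
..####
..####
......
......

Derivation:
Click 1 (3,3) count=2: revealed 1 new [(3,3)] -> total=1
Click 2 (2,3) count=0: revealed 11 new [(1,2) (1,3) (1,4) (1,5) (2,2) (2,3) (2,4) (2,5) (3,2) (3,4) (3,5)] -> total=12
Click 3 (1,1) count=2: revealed 1 new [(1,1)] -> total=13
Click 4 (0,4) count=1: revealed 1 new [(0,4)] -> total=14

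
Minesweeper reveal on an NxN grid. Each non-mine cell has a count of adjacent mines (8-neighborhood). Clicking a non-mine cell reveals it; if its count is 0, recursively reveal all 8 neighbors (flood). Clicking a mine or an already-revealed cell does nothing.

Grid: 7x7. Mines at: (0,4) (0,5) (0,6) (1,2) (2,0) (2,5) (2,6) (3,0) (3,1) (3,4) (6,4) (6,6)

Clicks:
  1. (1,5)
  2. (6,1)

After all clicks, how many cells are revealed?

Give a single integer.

Answer: 13

Derivation:
Click 1 (1,5) count=5: revealed 1 new [(1,5)] -> total=1
Click 2 (6,1) count=0: revealed 12 new [(4,0) (4,1) (4,2) (4,3) (5,0) (5,1) (5,2) (5,3) (6,0) (6,1) (6,2) (6,3)] -> total=13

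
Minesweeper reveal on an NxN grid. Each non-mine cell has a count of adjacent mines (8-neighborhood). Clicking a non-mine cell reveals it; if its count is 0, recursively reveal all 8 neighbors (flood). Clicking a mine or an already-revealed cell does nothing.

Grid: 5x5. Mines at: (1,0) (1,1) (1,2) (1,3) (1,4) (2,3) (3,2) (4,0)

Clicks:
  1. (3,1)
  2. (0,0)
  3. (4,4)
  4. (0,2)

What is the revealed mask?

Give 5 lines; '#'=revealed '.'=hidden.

Click 1 (3,1) count=2: revealed 1 new [(3,1)] -> total=1
Click 2 (0,0) count=2: revealed 1 new [(0,0)] -> total=2
Click 3 (4,4) count=0: revealed 4 new [(3,3) (3,4) (4,3) (4,4)] -> total=6
Click 4 (0,2) count=3: revealed 1 new [(0,2)] -> total=7

Answer: #.#..
.....
.....
.#.##
...##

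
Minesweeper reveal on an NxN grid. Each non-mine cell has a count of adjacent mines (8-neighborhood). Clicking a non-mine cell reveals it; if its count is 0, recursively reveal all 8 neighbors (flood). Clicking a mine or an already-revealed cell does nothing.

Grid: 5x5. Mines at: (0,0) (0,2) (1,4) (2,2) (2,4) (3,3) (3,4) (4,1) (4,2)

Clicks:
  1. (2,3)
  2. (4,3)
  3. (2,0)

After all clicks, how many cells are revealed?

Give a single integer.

Click 1 (2,3) count=5: revealed 1 new [(2,3)] -> total=1
Click 2 (4,3) count=3: revealed 1 new [(4,3)] -> total=2
Click 3 (2,0) count=0: revealed 6 new [(1,0) (1,1) (2,0) (2,1) (3,0) (3,1)] -> total=8

Answer: 8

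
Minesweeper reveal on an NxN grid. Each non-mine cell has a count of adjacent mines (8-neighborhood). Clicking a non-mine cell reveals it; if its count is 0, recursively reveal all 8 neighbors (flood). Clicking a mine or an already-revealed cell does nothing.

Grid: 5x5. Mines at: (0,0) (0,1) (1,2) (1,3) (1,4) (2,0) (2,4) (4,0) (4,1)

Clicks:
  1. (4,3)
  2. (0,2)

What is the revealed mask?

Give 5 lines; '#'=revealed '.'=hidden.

Answer: ..#..
.....
.....
..###
..###

Derivation:
Click 1 (4,3) count=0: revealed 6 new [(3,2) (3,3) (3,4) (4,2) (4,3) (4,4)] -> total=6
Click 2 (0,2) count=3: revealed 1 new [(0,2)] -> total=7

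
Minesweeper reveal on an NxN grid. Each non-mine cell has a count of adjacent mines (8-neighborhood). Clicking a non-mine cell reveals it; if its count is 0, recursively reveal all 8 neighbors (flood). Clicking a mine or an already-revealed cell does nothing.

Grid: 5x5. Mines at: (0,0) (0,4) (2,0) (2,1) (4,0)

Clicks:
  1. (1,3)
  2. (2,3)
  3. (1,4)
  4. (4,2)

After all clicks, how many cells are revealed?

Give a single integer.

Answer: 14

Derivation:
Click 1 (1,3) count=1: revealed 1 new [(1,3)] -> total=1
Click 2 (2,3) count=0: revealed 13 new [(1,2) (1,4) (2,2) (2,3) (2,4) (3,1) (3,2) (3,3) (3,4) (4,1) (4,2) (4,3) (4,4)] -> total=14
Click 3 (1,4) count=1: revealed 0 new [(none)] -> total=14
Click 4 (4,2) count=0: revealed 0 new [(none)] -> total=14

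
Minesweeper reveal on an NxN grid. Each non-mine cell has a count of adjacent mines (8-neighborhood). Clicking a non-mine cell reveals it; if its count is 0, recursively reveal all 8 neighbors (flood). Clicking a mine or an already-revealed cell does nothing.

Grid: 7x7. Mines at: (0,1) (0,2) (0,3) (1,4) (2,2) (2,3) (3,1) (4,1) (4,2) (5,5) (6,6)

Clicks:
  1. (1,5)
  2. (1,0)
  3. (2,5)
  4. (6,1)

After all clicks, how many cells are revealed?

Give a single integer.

Click 1 (1,5) count=1: revealed 1 new [(1,5)] -> total=1
Click 2 (1,0) count=1: revealed 1 new [(1,0)] -> total=2
Click 3 (2,5) count=1: revealed 1 new [(2,5)] -> total=3
Click 4 (6,1) count=0: revealed 10 new [(5,0) (5,1) (5,2) (5,3) (5,4) (6,0) (6,1) (6,2) (6,3) (6,4)] -> total=13

Answer: 13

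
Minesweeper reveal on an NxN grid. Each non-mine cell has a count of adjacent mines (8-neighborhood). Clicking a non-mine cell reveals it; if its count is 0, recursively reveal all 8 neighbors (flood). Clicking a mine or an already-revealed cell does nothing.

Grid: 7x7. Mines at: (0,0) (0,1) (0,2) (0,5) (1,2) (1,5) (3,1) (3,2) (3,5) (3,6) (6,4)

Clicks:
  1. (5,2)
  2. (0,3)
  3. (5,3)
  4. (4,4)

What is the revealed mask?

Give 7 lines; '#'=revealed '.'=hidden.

Click 1 (5,2) count=0: revealed 12 new [(4,0) (4,1) (4,2) (4,3) (5,0) (5,1) (5,2) (5,3) (6,0) (6,1) (6,2) (6,3)] -> total=12
Click 2 (0,3) count=2: revealed 1 new [(0,3)] -> total=13
Click 3 (5,3) count=1: revealed 0 new [(none)] -> total=13
Click 4 (4,4) count=1: revealed 1 new [(4,4)] -> total=14

Answer: ...#...
.......
.......
.......
#####..
####...
####...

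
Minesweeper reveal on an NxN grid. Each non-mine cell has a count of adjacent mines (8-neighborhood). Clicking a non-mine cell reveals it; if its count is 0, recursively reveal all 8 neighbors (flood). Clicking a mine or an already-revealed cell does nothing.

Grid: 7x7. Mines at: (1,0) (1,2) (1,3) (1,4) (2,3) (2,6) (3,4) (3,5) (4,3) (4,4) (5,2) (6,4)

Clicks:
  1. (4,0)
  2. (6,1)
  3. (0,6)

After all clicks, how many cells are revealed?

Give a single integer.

Click 1 (4,0) count=0: revealed 13 new [(2,0) (2,1) (2,2) (3,0) (3,1) (3,2) (4,0) (4,1) (4,2) (5,0) (5,1) (6,0) (6,1)] -> total=13
Click 2 (6,1) count=1: revealed 0 new [(none)] -> total=13
Click 3 (0,6) count=0: revealed 4 new [(0,5) (0,6) (1,5) (1,6)] -> total=17

Answer: 17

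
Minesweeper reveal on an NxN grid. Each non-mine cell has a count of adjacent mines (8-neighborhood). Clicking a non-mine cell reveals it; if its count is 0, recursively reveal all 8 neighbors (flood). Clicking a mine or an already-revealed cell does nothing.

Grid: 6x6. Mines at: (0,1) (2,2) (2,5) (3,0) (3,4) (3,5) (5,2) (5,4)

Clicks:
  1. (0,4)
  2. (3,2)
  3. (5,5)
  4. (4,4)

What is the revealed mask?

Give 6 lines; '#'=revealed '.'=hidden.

Answer: ..####
..####
......
..#...
....#.
.....#

Derivation:
Click 1 (0,4) count=0: revealed 8 new [(0,2) (0,3) (0,4) (0,5) (1,2) (1,3) (1,4) (1,5)] -> total=8
Click 2 (3,2) count=1: revealed 1 new [(3,2)] -> total=9
Click 3 (5,5) count=1: revealed 1 new [(5,5)] -> total=10
Click 4 (4,4) count=3: revealed 1 new [(4,4)] -> total=11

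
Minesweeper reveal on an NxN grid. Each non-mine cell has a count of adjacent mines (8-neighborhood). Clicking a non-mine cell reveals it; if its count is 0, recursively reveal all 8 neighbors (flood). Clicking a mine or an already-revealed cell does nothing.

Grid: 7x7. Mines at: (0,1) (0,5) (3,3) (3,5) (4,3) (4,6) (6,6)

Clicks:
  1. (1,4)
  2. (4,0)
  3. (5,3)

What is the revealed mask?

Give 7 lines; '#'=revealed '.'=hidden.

Click 1 (1,4) count=1: revealed 1 new [(1,4)] -> total=1
Click 2 (4,0) count=0: revealed 24 new [(1,0) (1,1) (1,2) (2,0) (2,1) (2,2) (3,0) (3,1) (3,2) (4,0) (4,1) (4,2) (5,0) (5,1) (5,2) (5,3) (5,4) (5,5) (6,0) (6,1) (6,2) (6,3) (6,4) (6,5)] -> total=25
Click 3 (5,3) count=1: revealed 0 new [(none)] -> total=25

Answer: .......
###.#..
###....
###....
###....
######.
######.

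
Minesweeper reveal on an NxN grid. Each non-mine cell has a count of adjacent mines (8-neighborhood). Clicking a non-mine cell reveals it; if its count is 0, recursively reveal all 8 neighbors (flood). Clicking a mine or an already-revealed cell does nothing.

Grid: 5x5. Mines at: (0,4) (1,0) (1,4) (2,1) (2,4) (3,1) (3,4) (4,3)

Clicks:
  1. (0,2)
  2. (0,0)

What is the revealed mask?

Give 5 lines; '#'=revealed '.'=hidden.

Click 1 (0,2) count=0: revealed 6 new [(0,1) (0,2) (0,3) (1,1) (1,2) (1,3)] -> total=6
Click 2 (0,0) count=1: revealed 1 new [(0,0)] -> total=7

Answer: ####.
.###.
.....
.....
.....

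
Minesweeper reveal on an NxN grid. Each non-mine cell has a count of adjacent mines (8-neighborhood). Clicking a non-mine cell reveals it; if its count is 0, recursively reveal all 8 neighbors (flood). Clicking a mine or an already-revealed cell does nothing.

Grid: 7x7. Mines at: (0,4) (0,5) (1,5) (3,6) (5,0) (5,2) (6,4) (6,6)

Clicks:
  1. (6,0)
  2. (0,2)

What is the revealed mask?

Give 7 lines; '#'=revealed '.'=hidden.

Click 1 (6,0) count=1: revealed 1 new [(6,0)] -> total=1
Click 2 (0,2) count=0: revealed 30 new [(0,0) (0,1) (0,2) (0,3) (1,0) (1,1) (1,2) (1,3) (1,4) (2,0) (2,1) (2,2) (2,3) (2,4) (2,5) (3,0) (3,1) (3,2) (3,3) (3,4) (3,5) (4,0) (4,1) (4,2) (4,3) (4,4) (4,5) (5,3) (5,4) (5,5)] -> total=31

Answer: ####...
#####..
######.
######.
######.
...###.
#......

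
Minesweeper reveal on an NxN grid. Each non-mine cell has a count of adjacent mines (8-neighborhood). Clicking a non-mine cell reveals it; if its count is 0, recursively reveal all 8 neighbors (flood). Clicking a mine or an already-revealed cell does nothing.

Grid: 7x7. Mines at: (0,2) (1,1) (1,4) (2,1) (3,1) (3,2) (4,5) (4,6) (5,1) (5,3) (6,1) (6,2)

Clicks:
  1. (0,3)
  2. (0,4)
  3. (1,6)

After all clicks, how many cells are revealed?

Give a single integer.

Answer: 10

Derivation:
Click 1 (0,3) count=2: revealed 1 new [(0,3)] -> total=1
Click 2 (0,4) count=1: revealed 1 new [(0,4)] -> total=2
Click 3 (1,6) count=0: revealed 8 new [(0,5) (0,6) (1,5) (1,6) (2,5) (2,6) (3,5) (3,6)] -> total=10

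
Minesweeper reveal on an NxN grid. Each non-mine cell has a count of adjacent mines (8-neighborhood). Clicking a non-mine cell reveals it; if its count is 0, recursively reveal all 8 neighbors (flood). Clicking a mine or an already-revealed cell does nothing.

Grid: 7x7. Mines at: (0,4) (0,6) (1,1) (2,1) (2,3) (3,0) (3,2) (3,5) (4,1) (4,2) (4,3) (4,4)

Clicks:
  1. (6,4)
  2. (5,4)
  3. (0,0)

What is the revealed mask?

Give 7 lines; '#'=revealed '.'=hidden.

Click 1 (6,4) count=0: revealed 16 new [(4,5) (4,6) (5,0) (5,1) (5,2) (5,3) (5,4) (5,5) (5,6) (6,0) (6,1) (6,2) (6,3) (6,4) (6,5) (6,6)] -> total=16
Click 2 (5,4) count=2: revealed 0 new [(none)] -> total=16
Click 3 (0,0) count=1: revealed 1 new [(0,0)] -> total=17

Answer: #......
.......
.......
.......
.....##
#######
#######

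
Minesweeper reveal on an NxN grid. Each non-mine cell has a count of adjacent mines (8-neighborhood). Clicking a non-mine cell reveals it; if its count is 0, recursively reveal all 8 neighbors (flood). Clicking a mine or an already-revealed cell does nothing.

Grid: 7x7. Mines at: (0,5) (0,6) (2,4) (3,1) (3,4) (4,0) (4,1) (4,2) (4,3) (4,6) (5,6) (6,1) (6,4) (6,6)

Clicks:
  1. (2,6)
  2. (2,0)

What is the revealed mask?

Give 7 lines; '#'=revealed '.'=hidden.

Click 1 (2,6) count=0: revealed 6 new [(1,5) (1,6) (2,5) (2,6) (3,5) (3,6)] -> total=6
Click 2 (2,0) count=1: revealed 1 new [(2,0)] -> total=7

Answer: .......
.....##
#....##
.....##
.......
.......
.......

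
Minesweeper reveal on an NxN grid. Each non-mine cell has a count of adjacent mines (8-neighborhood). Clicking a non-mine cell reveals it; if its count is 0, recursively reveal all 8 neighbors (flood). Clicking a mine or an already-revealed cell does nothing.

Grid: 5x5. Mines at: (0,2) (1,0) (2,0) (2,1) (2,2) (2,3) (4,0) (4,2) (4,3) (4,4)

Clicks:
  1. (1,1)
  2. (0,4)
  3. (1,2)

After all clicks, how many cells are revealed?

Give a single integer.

Click 1 (1,1) count=5: revealed 1 new [(1,1)] -> total=1
Click 2 (0,4) count=0: revealed 4 new [(0,3) (0,4) (1,3) (1,4)] -> total=5
Click 3 (1,2) count=4: revealed 1 new [(1,2)] -> total=6

Answer: 6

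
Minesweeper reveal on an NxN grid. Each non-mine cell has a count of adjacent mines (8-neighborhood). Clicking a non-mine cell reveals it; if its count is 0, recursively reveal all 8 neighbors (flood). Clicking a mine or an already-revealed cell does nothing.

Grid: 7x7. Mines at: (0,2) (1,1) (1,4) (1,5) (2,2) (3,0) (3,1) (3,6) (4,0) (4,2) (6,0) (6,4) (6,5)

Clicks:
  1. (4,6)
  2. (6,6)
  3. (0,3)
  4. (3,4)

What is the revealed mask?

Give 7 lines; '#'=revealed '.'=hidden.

Answer: ...#...
.......
...###.
...###.
...####
...###.
......#

Derivation:
Click 1 (4,6) count=1: revealed 1 new [(4,6)] -> total=1
Click 2 (6,6) count=1: revealed 1 new [(6,6)] -> total=2
Click 3 (0,3) count=2: revealed 1 new [(0,3)] -> total=3
Click 4 (3,4) count=0: revealed 12 new [(2,3) (2,4) (2,5) (3,3) (3,4) (3,5) (4,3) (4,4) (4,5) (5,3) (5,4) (5,5)] -> total=15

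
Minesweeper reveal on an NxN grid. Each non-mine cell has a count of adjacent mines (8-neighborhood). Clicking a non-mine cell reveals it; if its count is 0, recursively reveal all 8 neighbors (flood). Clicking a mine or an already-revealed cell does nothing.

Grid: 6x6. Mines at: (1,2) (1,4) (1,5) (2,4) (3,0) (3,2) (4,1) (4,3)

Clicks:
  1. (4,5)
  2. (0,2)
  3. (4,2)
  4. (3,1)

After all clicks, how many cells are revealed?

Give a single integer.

Answer: 9

Derivation:
Click 1 (4,5) count=0: revealed 6 new [(3,4) (3,5) (4,4) (4,5) (5,4) (5,5)] -> total=6
Click 2 (0,2) count=1: revealed 1 new [(0,2)] -> total=7
Click 3 (4,2) count=3: revealed 1 new [(4,2)] -> total=8
Click 4 (3,1) count=3: revealed 1 new [(3,1)] -> total=9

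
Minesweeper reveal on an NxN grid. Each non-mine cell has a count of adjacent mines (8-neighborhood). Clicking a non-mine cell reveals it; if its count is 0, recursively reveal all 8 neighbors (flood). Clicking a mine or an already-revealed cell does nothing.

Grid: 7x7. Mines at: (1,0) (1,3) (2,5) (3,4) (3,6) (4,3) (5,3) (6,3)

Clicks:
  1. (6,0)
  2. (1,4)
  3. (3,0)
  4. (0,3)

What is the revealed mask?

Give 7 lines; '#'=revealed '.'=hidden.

Click 1 (6,0) count=0: revealed 15 new [(2,0) (2,1) (2,2) (3,0) (3,1) (3,2) (4,0) (4,1) (4,2) (5,0) (5,1) (5,2) (6,0) (6,1) (6,2)] -> total=15
Click 2 (1,4) count=2: revealed 1 new [(1,4)] -> total=16
Click 3 (3,0) count=0: revealed 0 new [(none)] -> total=16
Click 4 (0,3) count=1: revealed 1 new [(0,3)] -> total=17

Answer: ...#...
....#..
###....
###....
###....
###....
###....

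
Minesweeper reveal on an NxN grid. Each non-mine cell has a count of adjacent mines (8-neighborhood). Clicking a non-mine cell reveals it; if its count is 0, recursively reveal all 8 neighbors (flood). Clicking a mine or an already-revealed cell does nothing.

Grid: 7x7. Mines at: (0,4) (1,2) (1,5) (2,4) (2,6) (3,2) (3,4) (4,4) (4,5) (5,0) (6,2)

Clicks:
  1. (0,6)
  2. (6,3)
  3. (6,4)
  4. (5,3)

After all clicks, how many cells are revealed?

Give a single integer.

Click 1 (0,6) count=1: revealed 1 new [(0,6)] -> total=1
Click 2 (6,3) count=1: revealed 1 new [(6,3)] -> total=2
Click 3 (6,4) count=0: revealed 7 new [(5,3) (5,4) (5,5) (5,6) (6,4) (6,5) (6,6)] -> total=9
Click 4 (5,3) count=2: revealed 0 new [(none)] -> total=9

Answer: 9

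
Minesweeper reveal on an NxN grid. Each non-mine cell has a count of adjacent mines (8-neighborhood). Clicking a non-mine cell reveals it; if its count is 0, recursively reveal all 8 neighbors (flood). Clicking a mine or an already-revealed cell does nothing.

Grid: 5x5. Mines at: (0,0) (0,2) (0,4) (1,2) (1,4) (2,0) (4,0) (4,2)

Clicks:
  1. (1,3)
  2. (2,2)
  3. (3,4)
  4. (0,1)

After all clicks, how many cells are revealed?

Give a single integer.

Answer: 9

Derivation:
Click 1 (1,3) count=4: revealed 1 new [(1,3)] -> total=1
Click 2 (2,2) count=1: revealed 1 new [(2,2)] -> total=2
Click 3 (3,4) count=0: revealed 6 new [(2,3) (2,4) (3,3) (3,4) (4,3) (4,4)] -> total=8
Click 4 (0,1) count=3: revealed 1 new [(0,1)] -> total=9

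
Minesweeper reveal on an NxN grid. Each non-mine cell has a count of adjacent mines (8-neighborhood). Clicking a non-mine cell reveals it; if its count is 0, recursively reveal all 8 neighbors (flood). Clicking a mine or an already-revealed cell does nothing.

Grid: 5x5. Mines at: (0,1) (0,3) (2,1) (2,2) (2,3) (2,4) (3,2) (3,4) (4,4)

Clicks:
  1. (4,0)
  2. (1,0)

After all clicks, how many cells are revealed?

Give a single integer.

Answer: 5

Derivation:
Click 1 (4,0) count=0: revealed 4 new [(3,0) (3,1) (4,0) (4,1)] -> total=4
Click 2 (1,0) count=2: revealed 1 new [(1,0)] -> total=5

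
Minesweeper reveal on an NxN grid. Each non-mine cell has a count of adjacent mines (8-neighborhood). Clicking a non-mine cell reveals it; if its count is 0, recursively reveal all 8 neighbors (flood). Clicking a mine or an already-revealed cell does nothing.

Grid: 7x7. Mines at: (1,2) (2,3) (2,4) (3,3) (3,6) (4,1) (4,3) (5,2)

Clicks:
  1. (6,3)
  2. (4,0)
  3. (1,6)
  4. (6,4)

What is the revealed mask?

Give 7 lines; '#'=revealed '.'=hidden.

Click 1 (6,3) count=1: revealed 1 new [(6,3)] -> total=1
Click 2 (4,0) count=1: revealed 1 new [(4,0)] -> total=2
Click 3 (1,6) count=0: revealed 10 new [(0,3) (0,4) (0,5) (0,6) (1,3) (1,4) (1,5) (1,6) (2,5) (2,6)] -> total=12
Click 4 (6,4) count=0: revealed 10 new [(4,4) (4,5) (4,6) (5,3) (5,4) (5,5) (5,6) (6,4) (6,5) (6,6)] -> total=22

Answer: ...####
...####
.....##
.......
#...###
...####
...####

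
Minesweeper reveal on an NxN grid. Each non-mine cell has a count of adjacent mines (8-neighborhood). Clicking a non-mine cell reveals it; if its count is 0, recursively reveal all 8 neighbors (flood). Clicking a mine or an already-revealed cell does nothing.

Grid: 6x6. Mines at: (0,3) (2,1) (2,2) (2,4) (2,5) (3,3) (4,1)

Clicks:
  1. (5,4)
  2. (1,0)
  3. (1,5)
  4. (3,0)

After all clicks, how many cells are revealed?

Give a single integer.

Click 1 (5,4) count=0: revealed 10 new [(3,4) (3,5) (4,2) (4,3) (4,4) (4,5) (5,2) (5,3) (5,4) (5,5)] -> total=10
Click 2 (1,0) count=1: revealed 1 new [(1,0)] -> total=11
Click 3 (1,5) count=2: revealed 1 new [(1,5)] -> total=12
Click 4 (3,0) count=2: revealed 1 new [(3,0)] -> total=13

Answer: 13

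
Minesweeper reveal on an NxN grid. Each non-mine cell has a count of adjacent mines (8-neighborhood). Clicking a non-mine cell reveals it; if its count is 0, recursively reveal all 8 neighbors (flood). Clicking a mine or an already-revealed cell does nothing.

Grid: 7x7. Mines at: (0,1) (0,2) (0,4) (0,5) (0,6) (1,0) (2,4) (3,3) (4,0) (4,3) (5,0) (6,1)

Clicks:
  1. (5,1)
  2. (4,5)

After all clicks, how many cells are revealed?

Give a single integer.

Click 1 (5,1) count=3: revealed 1 new [(5,1)] -> total=1
Click 2 (4,5) count=0: revealed 20 new [(1,5) (1,6) (2,5) (2,6) (3,4) (3,5) (3,6) (4,4) (4,5) (4,6) (5,2) (5,3) (5,4) (5,5) (5,6) (6,2) (6,3) (6,4) (6,5) (6,6)] -> total=21

Answer: 21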